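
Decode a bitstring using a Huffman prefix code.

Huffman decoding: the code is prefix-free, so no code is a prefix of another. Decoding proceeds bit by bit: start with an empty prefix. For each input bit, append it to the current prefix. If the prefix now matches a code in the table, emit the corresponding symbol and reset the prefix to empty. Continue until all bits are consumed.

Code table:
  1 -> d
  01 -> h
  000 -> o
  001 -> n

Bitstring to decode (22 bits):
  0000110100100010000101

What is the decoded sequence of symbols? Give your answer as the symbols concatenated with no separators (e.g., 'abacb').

Answer: ohdhnodohh

Derivation:
Bit 0: prefix='0' (no match yet)
Bit 1: prefix='00' (no match yet)
Bit 2: prefix='000' -> emit 'o', reset
Bit 3: prefix='0' (no match yet)
Bit 4: prefix='01' -> emit 'h', reset
Bit 5: prefix='1' -> emit 'd', reset
Bit 6: prefix='0' (no match yet)
Bit 7: prefix='01' -> emit 'h', reset
Bit 8: prefix='0' (no match yet)
Bit 9: prefix='00' (no match yet)
Bit 10: prefix='001' -> emit 'n', reset
Bit 11: prefix='0' (no match yet)
Bit 12: prefix='00' (no match yet)
Bit 13: prefix='000' -> emit 'o', reset
Bit 14: prefix='1' -> emit 'd', reset
Bit 15: prefix='0' (no match yet)
Bit 16: prefix='00' (no match yet)
Bit 17: prefix='000' -> emit 'o', reset
Bit 18: prefix='0' (no match yet)
Bit 19: prefix='01' -> emit 'h', reset
Bit 20: prefix='0' (no match yet)
Bit 21: prefix='01' -> emit 'h', reset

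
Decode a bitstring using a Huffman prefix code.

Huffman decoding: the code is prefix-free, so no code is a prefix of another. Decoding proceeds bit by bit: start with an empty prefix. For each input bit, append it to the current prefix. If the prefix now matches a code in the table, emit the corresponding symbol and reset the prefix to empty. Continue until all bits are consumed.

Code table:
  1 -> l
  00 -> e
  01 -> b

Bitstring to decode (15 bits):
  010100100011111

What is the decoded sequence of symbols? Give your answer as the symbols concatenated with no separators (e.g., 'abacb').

Bit 0: prefix='0' (no match yet)
Bit 1: prefix='01' -> emit 'b', reset
Bit 2: prefix='0' (no match yet)
Bit 3: prefix='01' -> emit 'b', reset
Bit 4: prefix='0' (no match yet)
Bit 5: prefix='00' -> emit 'e', reset
Bit 6: prefix='1' -> emit 'l', reset
Bit 7: prefix='0' (no match yet)
Bit 8: prefix='00' -> emit 'e', reset
Bit 9: prefix='0' (no match yet)
Bit 10: prefix='01' -> emit 'b', reset
Bit 11: prefix='1' -> emit 'l', reset
Bit 12: prefix='1' -> emit 'l', reset
Bit 13: prefix='1' -> emit 'l', reset
Bit 14: prefix='1' -> emit 'l', reset

Answer: bbelebllll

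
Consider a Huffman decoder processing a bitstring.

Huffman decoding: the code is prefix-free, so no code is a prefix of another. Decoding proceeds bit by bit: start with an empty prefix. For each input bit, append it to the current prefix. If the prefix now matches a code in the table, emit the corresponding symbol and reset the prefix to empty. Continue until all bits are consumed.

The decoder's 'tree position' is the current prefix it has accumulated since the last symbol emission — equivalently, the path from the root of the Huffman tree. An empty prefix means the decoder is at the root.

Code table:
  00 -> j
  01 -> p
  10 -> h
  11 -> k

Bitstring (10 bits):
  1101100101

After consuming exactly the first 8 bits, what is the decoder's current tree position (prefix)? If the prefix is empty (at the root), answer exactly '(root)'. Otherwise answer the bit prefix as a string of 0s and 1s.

Answer: (root)

Derivation:
Bit 0: prefix='1' (no match yet)
Bit 1: prefix='11' -> emit 'k', reset
Bit 2: prefix='0' (no match yet)
Bit 3: prefix='01' -> emit 'p', reset
Bit 4: prefix='1' (no match yet)
Bit 5: prefix='10' -> emit 'h', reset
Bit 6: prefix='0' (no match yet)
Bit 7: prefix='01' -> emit 'p', reset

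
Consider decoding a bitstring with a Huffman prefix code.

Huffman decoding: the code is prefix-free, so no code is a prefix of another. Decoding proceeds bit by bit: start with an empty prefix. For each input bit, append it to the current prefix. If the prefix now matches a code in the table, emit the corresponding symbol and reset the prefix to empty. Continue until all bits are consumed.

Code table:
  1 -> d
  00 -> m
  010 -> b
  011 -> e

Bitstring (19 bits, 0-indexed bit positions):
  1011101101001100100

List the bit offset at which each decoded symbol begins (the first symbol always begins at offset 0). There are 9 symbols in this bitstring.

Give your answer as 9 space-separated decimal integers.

Bit 0: prefix='1' -> emit 'd', reset
Bit 1: prefix='0' (no match yet)
Bit 2: prefix='01' (no match yet)
Bit 3: prefix='011' -> emit 'e', reset
Bit 4: prefix='1' -> emit 'd', reset
Bit 5: prefix='0' (no match yet)
Bit 6: prefix='01' (no match yet)
Bit 7: prefix='011' -> emit 'e', reset
Bit 8: prefix='0' (no match yet)
Bit 9: prefix='01' (no match yet)
Bit 10: prefix='010' -> emit 'b', reset
Bit 11: prefix='0' (no match yet)
Bit 12: prefix='01' (no match yet)
Bit 13: prefix='011' -> emit 'e', reset
Bit 14: prefix='0' (no match yet)
Bit 15: prefix='00' -> emit 'm', reset
Bit 16: prefix='1' -> emit 'd', reset
Bit 17: prefix='0' (no match yet)
Bit 18: prefix='00' -> emit 'm', reset

Answer: 0 1 4 5 8 11 14 16 17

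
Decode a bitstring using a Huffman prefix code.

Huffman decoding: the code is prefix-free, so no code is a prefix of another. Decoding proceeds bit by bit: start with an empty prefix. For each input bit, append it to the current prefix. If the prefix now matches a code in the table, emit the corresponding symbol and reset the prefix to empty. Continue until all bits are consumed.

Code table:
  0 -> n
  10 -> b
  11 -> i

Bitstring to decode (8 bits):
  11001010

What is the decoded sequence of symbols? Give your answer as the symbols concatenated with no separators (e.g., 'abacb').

Bit 0: prefix='1' (no match yet)
Bit 1: prefix='11' -> emit 'i', reset
Bit 2: prefix='0' -> emit 'n', reset
Bit 3: prefix='0' -> emit 'n', reset
Bit 4: prefix='1' (no match yet)
Bit 5: prefix='10' -> emit 'b', reset
Bit 6: prefix='1' (no match yet)
Bit 7: prefix='10' -> emit 'b', reset

Answer: innbb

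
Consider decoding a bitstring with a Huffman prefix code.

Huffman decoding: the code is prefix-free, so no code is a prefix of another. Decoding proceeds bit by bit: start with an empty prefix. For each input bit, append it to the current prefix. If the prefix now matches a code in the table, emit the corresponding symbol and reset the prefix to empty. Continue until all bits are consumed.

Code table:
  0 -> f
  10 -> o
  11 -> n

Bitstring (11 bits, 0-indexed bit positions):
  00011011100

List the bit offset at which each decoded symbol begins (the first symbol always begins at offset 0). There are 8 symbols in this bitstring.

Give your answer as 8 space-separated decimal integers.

Bit 0: prefix='0' -> emit 'f', reset
Bit 1: prefix='0' -> emit 'f', reset
Bit 2: prefix='0' -> emit 'f', reset
Bit 3: prefix='1' (no match yet)
Bit 4: prefix='11' -> emit 'n', reset
Bit 5: prefix='0' -> emit 'f', reset
Bit 6: prefix='1' (no match yet)
Bit 7: prefix='11' -> emit 'n', reset
Bit 8: prefix='1' (no match yet)
Bit 9: prefix='10' -> emit 'o', reset
Bit 10: prefix='0' -> emit 'f', reset

Answer: 0 1 2 3 5 6 8 10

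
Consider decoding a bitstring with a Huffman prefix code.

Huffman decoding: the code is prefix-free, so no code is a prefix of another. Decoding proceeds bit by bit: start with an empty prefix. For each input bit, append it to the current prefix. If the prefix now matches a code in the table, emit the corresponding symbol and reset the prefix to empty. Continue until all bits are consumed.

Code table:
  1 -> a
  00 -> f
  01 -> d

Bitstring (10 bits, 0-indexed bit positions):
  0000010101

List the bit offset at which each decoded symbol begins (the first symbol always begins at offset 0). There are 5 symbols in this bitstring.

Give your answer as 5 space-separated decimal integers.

Answer: 0 2 4 6 8

Derivation:
Bit 0: prefix='0' (no match yet)
Bit 1: prefix='00' -> emit 'f', reset
Bit 2: prefix='0' (no match yet)
Bit 3: prefix='00' -> emit 'f', reset
Bit 4: prefix='0' (no match yet)
Bit 5: prefix='01' -> emit 'd', reset
Bit 6: prefix='0' (no match yet)
Bit 7: prefix='01' -> emit 'd', reset
Bit 8: prefix='0' (no match yet)
Bit 9: prefix='01' -> emit 'd', reset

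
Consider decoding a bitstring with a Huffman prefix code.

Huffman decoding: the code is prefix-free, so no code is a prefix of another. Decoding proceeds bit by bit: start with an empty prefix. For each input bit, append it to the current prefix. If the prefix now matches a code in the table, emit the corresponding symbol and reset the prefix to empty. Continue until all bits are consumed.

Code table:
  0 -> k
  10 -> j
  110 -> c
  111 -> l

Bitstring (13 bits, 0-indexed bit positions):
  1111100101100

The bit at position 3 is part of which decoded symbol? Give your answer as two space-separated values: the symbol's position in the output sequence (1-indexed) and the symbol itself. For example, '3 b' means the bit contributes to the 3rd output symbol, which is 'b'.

Bit 0: prefix='1' (no match yet)
Bit 1: prefix='11' (no match yet)
Bit 2: prefix='111' -> emit 'l', reset
Bit 3: prefix='1' (no match yet)
Bit 4: prefix='11' (no match yet)
Bit 5: prefix='110' -> emit 'c', reset
Bit 6: prefix='0' -> emit 'k', reset
Bit 7: prefix='1' (no match yet)

Answer: 2 c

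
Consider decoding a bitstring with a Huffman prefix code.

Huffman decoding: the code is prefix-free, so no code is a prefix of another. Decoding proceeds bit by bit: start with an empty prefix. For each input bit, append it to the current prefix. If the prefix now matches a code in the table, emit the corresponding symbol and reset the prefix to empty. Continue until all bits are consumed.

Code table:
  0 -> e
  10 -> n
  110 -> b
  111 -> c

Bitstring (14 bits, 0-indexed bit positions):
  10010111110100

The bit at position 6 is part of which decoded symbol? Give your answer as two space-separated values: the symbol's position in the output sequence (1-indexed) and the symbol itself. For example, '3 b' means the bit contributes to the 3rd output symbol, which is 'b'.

Bit 0: prefix='1' (no match yet)
Bit 1: prefix='10' -> emit 'n', reset
Bit 2: prefix='0' -> emit 'e', reset
Bit 3: prefix='1' (no match yet)
Bit 4: prefix='10' -> emit 'n', reset
Bit 5: prefix='1' (no match yet)
Bit 6: prefix='11' (no match yet)
Bit 7: prefix='111' -> emit 'c', reset
Bit 8: prefix='1' (no match yet)
Bit 9: prefix='11' (no match yet)
Bit 10: prefix='110' -> emit 'b', reset

Answer: 4 c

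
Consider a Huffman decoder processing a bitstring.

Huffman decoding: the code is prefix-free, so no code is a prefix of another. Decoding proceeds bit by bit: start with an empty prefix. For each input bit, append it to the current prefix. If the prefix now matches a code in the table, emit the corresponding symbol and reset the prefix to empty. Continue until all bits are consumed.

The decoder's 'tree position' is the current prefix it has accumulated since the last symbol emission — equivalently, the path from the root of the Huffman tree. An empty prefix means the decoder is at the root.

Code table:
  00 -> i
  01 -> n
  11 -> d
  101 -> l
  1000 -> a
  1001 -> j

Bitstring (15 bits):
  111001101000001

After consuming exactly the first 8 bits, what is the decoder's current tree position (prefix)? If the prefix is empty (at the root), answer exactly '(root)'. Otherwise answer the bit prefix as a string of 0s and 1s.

Bit 0: prefix='1' (no match yet)
Bit 1: prefix='11' -> emit 'd', reset
Bit 2: prefix='1' (no match yet)
Bit 3: prefix='10' (no match yet)
Bit 4: prefix='100' (no match yet)
Bit 5: prefix='1001' -> emit 'j', reset
Bit 6: prefix='1' (no match yet)
Bit 7: prefix='10' (no match yet)

Answer: 10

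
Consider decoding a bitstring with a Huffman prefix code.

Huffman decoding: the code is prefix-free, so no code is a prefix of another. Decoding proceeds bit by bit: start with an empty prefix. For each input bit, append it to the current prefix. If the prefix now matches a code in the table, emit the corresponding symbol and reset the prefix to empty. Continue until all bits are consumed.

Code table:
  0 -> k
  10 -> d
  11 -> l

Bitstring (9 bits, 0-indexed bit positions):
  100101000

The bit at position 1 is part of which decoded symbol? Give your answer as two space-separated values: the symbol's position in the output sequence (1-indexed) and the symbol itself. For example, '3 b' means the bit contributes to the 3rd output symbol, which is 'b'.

Bit 0: prefix='1' (no match yet)
Bit 1: prefix='10' -> emit 'd', reset
Bit 2: prefix='0' -> emit 'k', reset
Bit 3: prefix='1' (no match yet)
Bit 4: prefix='10' -> emit 'd', reset
Bit 5: prefix='1' (no match yet)

Answer: 1 d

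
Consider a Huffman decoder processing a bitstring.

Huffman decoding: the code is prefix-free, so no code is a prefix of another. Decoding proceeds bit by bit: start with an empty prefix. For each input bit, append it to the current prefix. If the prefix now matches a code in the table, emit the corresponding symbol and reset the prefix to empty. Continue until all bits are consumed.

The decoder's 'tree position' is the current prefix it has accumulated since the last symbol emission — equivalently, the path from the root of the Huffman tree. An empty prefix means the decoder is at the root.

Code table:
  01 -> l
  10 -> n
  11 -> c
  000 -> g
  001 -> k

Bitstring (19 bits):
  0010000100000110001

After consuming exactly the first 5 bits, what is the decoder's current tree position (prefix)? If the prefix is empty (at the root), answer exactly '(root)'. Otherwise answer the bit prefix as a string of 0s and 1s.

Answer: 00

Derivation:
Bit 0: prefix='0' (no match yet)
Bit 1: prefix='00' (no match yet)
Bit 2: prefix='001' -> emit 'k', reset
Bit 3: prefix='0' (no match yet)
Bit 4: prefix='00' (no match yet)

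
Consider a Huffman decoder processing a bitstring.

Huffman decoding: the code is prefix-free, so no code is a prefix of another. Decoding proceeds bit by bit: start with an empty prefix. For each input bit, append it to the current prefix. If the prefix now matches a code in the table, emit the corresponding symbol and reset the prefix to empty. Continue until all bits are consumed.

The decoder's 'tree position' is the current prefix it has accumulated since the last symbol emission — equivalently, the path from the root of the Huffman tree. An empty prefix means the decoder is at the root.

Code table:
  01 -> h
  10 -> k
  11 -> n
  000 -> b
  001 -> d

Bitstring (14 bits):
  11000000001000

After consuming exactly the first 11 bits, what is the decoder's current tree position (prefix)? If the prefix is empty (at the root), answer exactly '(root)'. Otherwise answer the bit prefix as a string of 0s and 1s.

Answer: (root)

Derivation:
Bit 0: prefix='1' (no match yet)
Bit 1: prefix='11' -> emit 'n', reset
Bit 2: prefix='0' (no match yet)
Bit 3: prefix='00' (no match yet)
Bit 4: prefix='000' -> emit 'b', reset
Bit 5: prefix='0' (no match yet)
Bit 6: prefix='00' (no match yet)
Bit 7: prefix='000' -> emit 'b', reset
Bit 8: prefix='0' (no match yet)
Bit 9: prefix='00' (no match yet)
Bit 10: prefix='001' -> emit 'd', reset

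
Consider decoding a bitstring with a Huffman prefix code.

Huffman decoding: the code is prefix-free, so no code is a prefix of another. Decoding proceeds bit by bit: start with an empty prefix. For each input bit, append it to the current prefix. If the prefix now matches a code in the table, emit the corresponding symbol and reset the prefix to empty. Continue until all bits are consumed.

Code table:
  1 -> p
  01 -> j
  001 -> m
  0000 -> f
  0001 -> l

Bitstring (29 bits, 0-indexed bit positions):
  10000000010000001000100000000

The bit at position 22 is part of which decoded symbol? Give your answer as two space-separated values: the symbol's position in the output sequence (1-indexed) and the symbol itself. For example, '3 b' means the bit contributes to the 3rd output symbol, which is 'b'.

Answer: 8 f

Derivation:
Bit 0: prefix='1' -> emit 'p', reset
Bit 1: prefix='0' (no match yet)
Bit 2: prefix='00' (no match yet)
Bit 3: prefix='000' (no match yet)
Bit 4: prefix='0000' -> emit 'f', reset
Bit 5: prefix='0' (no match yet)
Bit 6: prefix='00' (no match yet)
Bit 7: prefix='000' (no match yet)
Bit 8: prefix='0000' -> emit 'f', reset
Bit 9: prefix='1' -> emit 'p', reset
Bit 10: prefix='0' (no match yet)
Bit 11: prefix='00' (no match yet)
Bit 12: prefix='000' (no match yet)
Bit 13: prefix='0000' -> emit 'f', reset
Bit 14: prefix='0' (no match yet)
Bit 15: prefix='00' (no match yet)
Bit 16: prefix='001' -> emit 'm', reset
Bit 17: prefix='0' (no match yet)
Bit 18: prefix='00' (no match yet)
Bit 19: prefix='000' (no match yet)
Bit 20: prefix='0001' -> emit 'l', reset
Bit 21: prefix='0' (no match yet)
Bit 22: prefix='00' (no match yet)
Bit 23: prefix='000' (no match yet)
Bit 24: prefix='0000' -> emit 'f', reset
Bit 25: prefix='0' (no match yet)
Bit 26: prefix='00' (no match yet)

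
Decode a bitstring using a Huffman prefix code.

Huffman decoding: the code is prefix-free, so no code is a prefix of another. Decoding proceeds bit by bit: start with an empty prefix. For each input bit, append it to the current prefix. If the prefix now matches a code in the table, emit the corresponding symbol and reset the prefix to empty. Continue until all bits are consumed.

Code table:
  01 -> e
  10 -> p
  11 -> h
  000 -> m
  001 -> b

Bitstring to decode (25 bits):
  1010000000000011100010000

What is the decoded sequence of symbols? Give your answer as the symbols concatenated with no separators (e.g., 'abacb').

Answer: ppmmmehmpm

Derivation:
Bit 0: prefix='1' (no match yet)
Bit 1: prefix='10' -> emit 'p', reset
Bit 2: prefix='1' (no match yet)
Bit 3: prefix='10' -> emit 'p', reset
Bit 4: prefix='0' (no match yet)
Bit 5: prefix='00' (no match yet)
Bit 6: prefix='000' -> emit 'm', reset
Bit 7: prefix='0' (no match yet)
Bit 8: prefix='00' (no match yet)
Bit 9: prefix='000' -> emit 'm', reset
Bit 10: prefix='0' (no match yet)
Bit 11: prefix='00' (no match yet)
Bit 12: prefix='000' -> emit 'm', reset
Bit 13: prefix='0' (no match yet)
Bit 14: prefix='01' -> emit 'e', reset
Bit 15: prefix='1' (no match yet)
Bit 16: prefix='11' -> emit 'h', reset
Bit 17: prefix='0' (no match yet)
Bit 18: prefix='00' (no match yet)
Bit 19: prefix='000' -> emit 'm', reset
Bit 20: prefix='1' (no match yet)
Bit 21: prefix='10' -> emit 'p', reset
Bit 22: prefix='0' (no match yet)
Bit 23: prefix='00' (no match yet)
Bit 24: prefix='000' -> emit 'm', reset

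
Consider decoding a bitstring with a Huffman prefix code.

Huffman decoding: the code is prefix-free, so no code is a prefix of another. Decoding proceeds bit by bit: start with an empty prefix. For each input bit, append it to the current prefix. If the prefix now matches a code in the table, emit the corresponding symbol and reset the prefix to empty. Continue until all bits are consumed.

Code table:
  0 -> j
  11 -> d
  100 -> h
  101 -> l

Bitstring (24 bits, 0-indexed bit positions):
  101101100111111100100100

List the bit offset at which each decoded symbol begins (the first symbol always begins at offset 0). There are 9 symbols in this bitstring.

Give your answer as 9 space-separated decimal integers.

Answer: 0 3 6 9 11 13 15 18 21

Derivation:
Bit 0: prefix='1' (no match yet)
Bit 1: prefix='10' (no match yet)
Bit 2: prefix='101' -> emit 'l', reset
Bit 3: prefix='1' (no match yet)
Bit 4: prefix='10' (no match yet)
Bit 5: prefix='101' -> emit 'l', reset
Bit 6: prefix='1' (no match yet)
Bit 7: prefix='10' (no match yet)
Bit 8: prefix='100' -> emit 'h', reset
Bit 9: prefix='1' (no match yet)
Bit 10: prefix='11' -> emit 'd', reset
Bit 11: prefix='1' (no match yet)
Bit 12: prefix='11' -> emit 'd', reset
Bit 13: prefix='1' (no match yet)
Bit 14: prefix='11' -> emit 'd', reset
Bit 15: prefix='1' (no match yet)
Bit 16: prefix='10' (no match yet)
Bit 17: prefix='100' -> emit 'h', reset
Bit 18: prefix='1' (no match yet)
Bit 19: prefix='10' (no match yet)
Bit 20: prefix='100' -> emit 'h', reset
Bit 21: prefix='1' (no match yet)
Bit 22: prefix='10' (no match yet)
Bit 23: prefix='100' -> emit 'h', reset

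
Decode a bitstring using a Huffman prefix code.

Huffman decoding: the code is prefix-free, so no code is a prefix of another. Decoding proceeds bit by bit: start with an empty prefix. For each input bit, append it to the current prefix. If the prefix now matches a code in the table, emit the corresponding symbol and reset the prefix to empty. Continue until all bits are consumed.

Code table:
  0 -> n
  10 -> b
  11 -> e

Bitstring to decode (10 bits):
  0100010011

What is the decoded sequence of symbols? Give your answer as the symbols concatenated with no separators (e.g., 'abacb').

Bit 0: prefix='0' -> emit 'n', reset
Bit 1: prefix='1' (no match yet)
Bit 2: prefix='10' -> emit 'b', reset
Bit 3: prefix='0' -> emit 'n', reset
Bit 4: prefix='0' -> emit 'n', reset
Bit 5: prefix='1' (no match yet)
Bit 6: prefix='10' -> emit 'b', reset
Bit 7: prefix='0' -> emit 'n', reset
Bit 8: prefix='1' (no match yet)
Bit 9: prefix='11' -> emit 'e', reset

Answer: nbnnbne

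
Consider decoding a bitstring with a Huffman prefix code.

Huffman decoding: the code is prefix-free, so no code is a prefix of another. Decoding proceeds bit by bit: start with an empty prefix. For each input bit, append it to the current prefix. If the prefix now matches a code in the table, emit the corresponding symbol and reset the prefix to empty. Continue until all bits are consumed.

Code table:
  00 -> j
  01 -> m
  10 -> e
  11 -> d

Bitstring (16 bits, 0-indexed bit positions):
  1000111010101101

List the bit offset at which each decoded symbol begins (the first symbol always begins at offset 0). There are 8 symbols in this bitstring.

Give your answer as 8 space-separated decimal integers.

Answer: 0 2 4 6 8 10 12 14

Derivation:
Bit 0: prefix='1' (no match yet)
Bit 1: prefix='10' -> emit 'e', reset
Bit 2: prefix='0' (no match yet)
Bit 3: prefix='00' -> emit 'j', reset
Bit 4: prefix='1' (no match yet)
Bit 5: prefix='11' -> emit 'd', reset
Bit 6: prefix='1' (no match yet)
Bit 7: prefix='10' -> emit 'e', reset
Bit 8: prefix='1' (no match yet)
Bit 9: prefix='10' -> emit 'e', reset
Bit 10: prefix='1' (no match yet)
Bit 11: prefix='10' -> emit 'e', reset
Bit 12: prefix='1' (no match yet)
Bit 13: prefix='11' -> emit 'd', reset
Bit 14: prefix='0' (no match yet)
Bit 15: prefix='01' -> emit 'm', reset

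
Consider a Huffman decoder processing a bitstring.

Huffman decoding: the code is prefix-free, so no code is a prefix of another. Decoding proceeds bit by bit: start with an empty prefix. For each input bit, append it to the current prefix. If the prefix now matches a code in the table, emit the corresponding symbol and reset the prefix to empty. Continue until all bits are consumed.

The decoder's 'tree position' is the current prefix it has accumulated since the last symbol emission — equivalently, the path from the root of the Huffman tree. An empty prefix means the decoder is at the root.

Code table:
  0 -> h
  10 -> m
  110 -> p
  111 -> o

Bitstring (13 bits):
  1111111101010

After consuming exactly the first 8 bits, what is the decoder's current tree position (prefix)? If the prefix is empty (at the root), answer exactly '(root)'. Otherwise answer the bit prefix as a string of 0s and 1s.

Bit 0: prefix='1' (no match yet)
Bit 1: prefix='11' (no match yet)
Bit 2: prefix='111' -> emit 'o', reset
Bit 3: prefix='1' (no match yet)
Bit 4: prefix='11' (no match yet)
Bit 5: prefix='111' -> emit 'o', reset
Bit 6: prefix='1' (no match yet)
Bit 7: prefix='11' (no match yet)

Answer: 11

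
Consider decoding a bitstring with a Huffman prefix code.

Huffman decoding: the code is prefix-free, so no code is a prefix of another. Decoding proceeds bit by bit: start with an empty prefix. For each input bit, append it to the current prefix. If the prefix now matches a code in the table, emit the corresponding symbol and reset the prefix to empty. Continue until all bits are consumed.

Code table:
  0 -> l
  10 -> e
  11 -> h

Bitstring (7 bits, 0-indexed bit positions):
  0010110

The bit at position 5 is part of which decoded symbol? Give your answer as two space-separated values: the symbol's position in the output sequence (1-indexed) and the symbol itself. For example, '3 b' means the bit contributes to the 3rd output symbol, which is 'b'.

Bit 0: prefix='0' -> emit 'l', reset
Bit 1: prefix='0' -> emit 'l', reset
Bit 2: prefix='1' (no match yet)
Bit 3: prefix='10' -> emit 'e', reset
Bit 4: prefix='1' (no match yet)
Bit 5: prefix='11' -> emit 'h', reset
Bit 6: prefix='0' -> emit 'l', reset

Answer: 4 h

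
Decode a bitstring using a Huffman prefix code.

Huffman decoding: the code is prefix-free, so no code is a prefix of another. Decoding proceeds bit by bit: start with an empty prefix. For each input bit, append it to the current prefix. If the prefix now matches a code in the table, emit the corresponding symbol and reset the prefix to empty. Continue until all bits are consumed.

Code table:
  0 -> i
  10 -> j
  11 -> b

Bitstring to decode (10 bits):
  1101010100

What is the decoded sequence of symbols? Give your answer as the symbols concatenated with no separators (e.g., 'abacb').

Bit 0: prefix='1' (no match yet)
Bit 1: prefix='11' -> emit 'b', reset
Bit 2: prefix='0' -> emit 'i', reset
Bit 3: prefix='1' (no match yet)
Bit 4: prefix='10' -> emit 'j', reset
Bit 5: prefix='1' (no match yet)
Bit 6: prefix='10' -> emit 'j', reset
Bit 7: prefix='1' (no match yet)
Bit 8: prefix='10' -> emit 'j', reset
Bit 9: prefix='0' -> emit 'i', reset

Answer: bijjji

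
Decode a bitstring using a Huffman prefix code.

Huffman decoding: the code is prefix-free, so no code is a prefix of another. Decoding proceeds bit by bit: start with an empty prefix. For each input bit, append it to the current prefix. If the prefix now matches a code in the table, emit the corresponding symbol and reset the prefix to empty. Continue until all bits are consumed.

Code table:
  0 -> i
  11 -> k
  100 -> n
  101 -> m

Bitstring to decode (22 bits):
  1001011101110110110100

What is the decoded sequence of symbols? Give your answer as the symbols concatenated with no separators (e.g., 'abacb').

Answer: nmkikmmmii

Derivation:
Bit 0: prefix='1' (no match yet)
Bit 1: prefix='10' (no match yet)
Bit 2: prefix='100' -> emit 'n', reset
Bit 3: prefix='1' (no match yet)
Bit 4: prefix='10' (no match yet)
Bit 5: prefix='101' -> emit 'm', reset
Bit 6: prefix='1' (no match yet)
Bit 7: prefix='11' -> emit 'k', reset
Bit 8: prefix='0' -> emit 'i', reset
Bit 9: prefix='1' (no match yet)
Bit 10: prefix='11' -> emit 'k', reset
Bit 11: prefix='1' (no match yet)
Bit 12: prefix='10' (no match yet)
Bit 13: prefix='101' -> emit 'm', reset
Bit 14: prefix='1' (no match yet)
Bit 15: prefix='10' (no match yet)
Bit 16: prefix='101' -> emit 'm', reset
Bit 17: prefix='1' (no match yet)
Bit 18: prefix='10' (no match yet)
Bit 19: prefix='101' -> emit 'm', reset
Bit 20: prefix='0' -> emit 'i', reset
Bit 21: prefix='0' -> emit 'i', reset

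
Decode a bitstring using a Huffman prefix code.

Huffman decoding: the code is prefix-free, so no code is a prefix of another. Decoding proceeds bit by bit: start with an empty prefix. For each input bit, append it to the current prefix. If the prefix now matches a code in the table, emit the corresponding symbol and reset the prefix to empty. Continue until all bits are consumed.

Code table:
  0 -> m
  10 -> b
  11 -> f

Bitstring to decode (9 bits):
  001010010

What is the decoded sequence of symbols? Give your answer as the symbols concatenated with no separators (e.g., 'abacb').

Bit 0: prefix='0' -> emit 'm', reset
Bit 1: prefix='0' -> emit 'm', reset
Bit 2: prefix='1' (no match yet)
Bit 3: prefix='10' -> emit 'b', reset
Bit 4: prefix='1' (no match yet)
Bit 5: prefix='10' -> emit 'b', reset
Bit 6: prefix='0' -> emit 'm', reset
Bit 7: prefix='1' (no match yet)
Bit 8: prefix='10' -> emit 'b', reset

Answer: mmbbmb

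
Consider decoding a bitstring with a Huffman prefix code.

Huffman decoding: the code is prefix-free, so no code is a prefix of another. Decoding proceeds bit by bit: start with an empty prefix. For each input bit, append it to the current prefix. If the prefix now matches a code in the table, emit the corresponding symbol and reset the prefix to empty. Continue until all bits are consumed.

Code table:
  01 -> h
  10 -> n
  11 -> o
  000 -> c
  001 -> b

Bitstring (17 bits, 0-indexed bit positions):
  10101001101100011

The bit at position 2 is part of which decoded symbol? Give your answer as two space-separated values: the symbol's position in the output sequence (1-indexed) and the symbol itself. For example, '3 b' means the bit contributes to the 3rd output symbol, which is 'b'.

Bit 0: prefix='1' (no match yet)
Bit 1: prefix='10' -> emit 'n', reset
Bit 2: prefix='1' (no match yet)
Bit 3: prefix='10' -> emit 'n', reset
Bit 4: prefix='1' (no match yet)
Bit 5: prefix='10' -> emit 'n', reset
Bit 6: prefix='0' (no match yet)

Answer: 2 n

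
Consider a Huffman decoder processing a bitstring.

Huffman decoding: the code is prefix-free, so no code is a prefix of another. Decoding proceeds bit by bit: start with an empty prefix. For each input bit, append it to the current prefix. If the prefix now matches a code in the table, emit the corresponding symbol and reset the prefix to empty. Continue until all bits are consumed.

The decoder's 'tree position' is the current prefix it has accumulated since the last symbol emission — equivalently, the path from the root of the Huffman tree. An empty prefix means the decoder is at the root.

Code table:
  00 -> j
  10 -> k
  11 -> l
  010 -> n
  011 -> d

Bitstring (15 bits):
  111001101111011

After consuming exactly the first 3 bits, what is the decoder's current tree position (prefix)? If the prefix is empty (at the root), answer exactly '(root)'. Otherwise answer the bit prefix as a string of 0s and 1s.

Bit 0: prefix='1' (no match yet)
Bit 1: prefix='11' -> emit 'l', reset
Bit 2: prefix='1' (no match yet)

Answer: 1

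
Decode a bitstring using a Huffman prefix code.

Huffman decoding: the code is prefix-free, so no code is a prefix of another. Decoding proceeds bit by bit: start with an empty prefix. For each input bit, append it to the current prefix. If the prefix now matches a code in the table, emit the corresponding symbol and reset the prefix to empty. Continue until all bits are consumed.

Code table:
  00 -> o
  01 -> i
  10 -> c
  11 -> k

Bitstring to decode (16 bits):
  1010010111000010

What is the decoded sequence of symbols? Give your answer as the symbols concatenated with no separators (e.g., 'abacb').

Answer: cciikooc

Derivation:
Bit 0: prefix='1' (no match yet)
Bit 1: prefix='10' -> emit 'c', reset
Bit 2: prefix='1' (no match yet)
Bit 3: prefix='10' -> emit 'c', reset
Bit 4: prefix='0' (no match yet)
Bit 5: prefix='01' -> emit 'i', reset
Bit 6: prefix='0' (no match yet)
Bit 7: prefix='01' -> emit 'i', reset
Bit 8: prefix='1' (no match yet)
Bit 9: prefix='11' -> emit 'k', reset
Bit 10: prefix='0' (no match yet)
Bit 11: prefix='00' -> emit 'o', reset
Bit 12: prefix='0' (no match yet)
Bit 13: prefix='00' -> emit 'o', reset
Bit 14: prefix='1' (no match yet)
Bit 15: prefix='10' -> emit 'c', reset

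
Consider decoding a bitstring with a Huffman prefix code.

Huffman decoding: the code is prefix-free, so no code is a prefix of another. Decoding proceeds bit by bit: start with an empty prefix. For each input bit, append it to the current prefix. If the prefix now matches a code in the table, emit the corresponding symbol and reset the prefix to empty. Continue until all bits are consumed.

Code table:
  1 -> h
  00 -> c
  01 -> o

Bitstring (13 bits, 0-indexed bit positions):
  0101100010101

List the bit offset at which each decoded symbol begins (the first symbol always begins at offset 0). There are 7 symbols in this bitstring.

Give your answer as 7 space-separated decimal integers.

Answer: 0 2 4 5 7 9 11

Derivation:
Bit 0: prefix='0' (no match yet)
Bit 1: prefix='01' -> emit 'o', reset
Bit 2: prefix='0' (no match yet)
Bit 3: prefix='01' -> emit 'o', reset
Bit 4: prefix='1' -> emit 'h', reset
Bit 5: prefix='0' (no match yet)
Bit 6: prefix='00' -> emit 'c', reset
Bit 7: prefix='0' (no match yet)
Bit 8: prefix='01' -> emit 'o', reset
Bit 9: prefix='0' (no match yet)
Bit 10: prefix='01' -> emit 'o', reset
Bit 11: prefix='0' (no match yet)
Bit 12: prefix='01' -> emit 'o', reset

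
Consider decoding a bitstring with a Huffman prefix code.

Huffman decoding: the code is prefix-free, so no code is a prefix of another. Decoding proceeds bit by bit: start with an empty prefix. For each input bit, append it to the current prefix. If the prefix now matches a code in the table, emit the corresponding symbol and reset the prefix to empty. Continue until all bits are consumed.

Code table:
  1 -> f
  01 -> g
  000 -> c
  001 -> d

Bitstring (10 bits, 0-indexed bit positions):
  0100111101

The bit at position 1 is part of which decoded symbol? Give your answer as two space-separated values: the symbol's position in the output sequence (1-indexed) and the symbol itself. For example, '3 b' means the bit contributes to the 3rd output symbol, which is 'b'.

Answer: 1 g

Derivation:
Bit 0: prefix='0' (no match yet)
Bit 1: prefix='01' -> emit 'g', reset
Bit 2: prefix='0' (no match yet)
Bit 3: prefix='00' (no match yet)
Bit 4: prefix='001' -> emit 'd', reset
Bit 5: prefix='1' -> emit 'f', reset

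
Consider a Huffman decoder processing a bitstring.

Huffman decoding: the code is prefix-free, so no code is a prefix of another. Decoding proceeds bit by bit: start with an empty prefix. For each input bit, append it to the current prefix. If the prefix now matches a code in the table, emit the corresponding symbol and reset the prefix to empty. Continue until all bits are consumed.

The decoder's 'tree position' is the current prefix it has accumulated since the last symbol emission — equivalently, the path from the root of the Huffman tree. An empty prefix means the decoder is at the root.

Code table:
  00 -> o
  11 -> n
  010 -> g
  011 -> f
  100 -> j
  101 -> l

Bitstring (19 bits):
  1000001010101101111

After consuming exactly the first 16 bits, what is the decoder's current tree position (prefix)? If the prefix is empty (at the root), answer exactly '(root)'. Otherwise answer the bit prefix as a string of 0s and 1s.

Answer: 01

Derivation:
Bit 0: prefix='1' (no match yet)
Bit 1: prefix='10' (no match yet)
Bit 2: prefix='100' -> emit 'j', reset
Bit 3: prefix='0' (no match yet)
Bit 4: prefix='00' -> emit 'o', reset
Bit 5: prefix='0' (no match yet)
Bit 6: prefix='01' (no match yet)
Bit 7: prefix='010' -> emit 'g', reset
Bit 8: prefix='1' (no match yet)
Bit 9: prefix='10' (no match yet)
Bit 10: prefix='101' -> emit 'l', reset
Bit 11: prefix='0' (no match yet)
Bit 12: prefix='01' (no match yet)
Bit 13: prefix='011' -> emit 'f', reset
Bit 14: prefix='0' (no match yet)
Bit 15: prefix='01' (no match yet)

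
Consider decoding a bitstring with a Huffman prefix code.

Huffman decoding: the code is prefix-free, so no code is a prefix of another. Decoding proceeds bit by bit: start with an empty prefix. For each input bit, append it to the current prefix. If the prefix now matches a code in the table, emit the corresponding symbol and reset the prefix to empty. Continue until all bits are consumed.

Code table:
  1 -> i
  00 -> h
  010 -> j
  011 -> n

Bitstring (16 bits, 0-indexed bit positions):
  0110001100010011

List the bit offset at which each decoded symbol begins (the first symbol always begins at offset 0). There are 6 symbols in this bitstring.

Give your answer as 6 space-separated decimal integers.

Answer: 0 3 5 8 10 13

Derivation:
Bit 0: prefix='0' (no match yet)
Bit 1: prefix='01' (no match yet)
Bit 2: prefix='011' -> emit 'n', reset
Bit 3: prefix='0' (no match yet)
Bit 4: prefix='00' -> emit 'h', reset
Bit 5: prefix='0' (no match yet)
Bit 6: prefix='01' (no match yet)
Bit 7: prefix='011' -> emit 'n', reset
Bit 8: prefix='0' (no match yet)
Bit 9: prefix='00' -> emit 'h', reset
Bit 10: prefix='0' (no match yet)
Bit 11: prefix='01' (no match yet)
Bit 12: prefix='010' -> emit 'j', reset
Bit 13: prefix='0' (no match yet)
Bit 14: prefix='01' (no match yet)
Bit 15: prefix='011' -> emit 'n', reset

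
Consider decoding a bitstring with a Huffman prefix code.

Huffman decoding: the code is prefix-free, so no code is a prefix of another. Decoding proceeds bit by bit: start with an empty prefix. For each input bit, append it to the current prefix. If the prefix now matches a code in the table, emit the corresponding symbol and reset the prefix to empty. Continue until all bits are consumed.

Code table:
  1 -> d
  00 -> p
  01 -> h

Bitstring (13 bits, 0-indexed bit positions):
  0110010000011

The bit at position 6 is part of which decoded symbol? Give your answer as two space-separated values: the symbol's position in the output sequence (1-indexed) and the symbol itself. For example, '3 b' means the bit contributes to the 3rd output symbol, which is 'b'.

Bit 0: prefix='0' (no match yet)
Bit 1: prefix='01' -> emit 'h', reset
Bit 2: prefix='1' -> emit 'd', reset
Bit 3: prefix='0' (no match yet)
Bit 4: prefix='00' -> emit 'p', reset
Bit 5: prefix='1' -> emit 'd', reset
Bit 6: prefix='0' (no match yet)
Bit 7: prefix='00' -> emit 'p', reset
Bit 8: prefix='0' (no match yet)
Bit 9: prefix='00' -> emit 'p', reset
Bit 10: prefix='0' (no match yet)

Answer: 5 p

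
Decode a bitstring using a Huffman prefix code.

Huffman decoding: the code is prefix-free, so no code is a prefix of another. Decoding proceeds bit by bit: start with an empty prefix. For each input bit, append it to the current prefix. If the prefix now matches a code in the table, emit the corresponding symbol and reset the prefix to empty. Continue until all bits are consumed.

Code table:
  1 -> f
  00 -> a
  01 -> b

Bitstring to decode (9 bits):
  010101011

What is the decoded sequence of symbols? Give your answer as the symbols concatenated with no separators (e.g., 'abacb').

Answer: bbbbf

Derivation:
Bit 0: prefix='0' (no match yet)
Bit 1: prefix='01' -> emit 'b', reset
Bit 2: prefix='0' (no match yet)
Bit 3: prefix='01' -> emit 'b', reset
Bit 4: prefix='0' (no match yet)
Bit 5: prefix='01' -> emit 'b', reset
Bit 6: prefix='0' (no match yet)
Bit 7: prefix='01' -> emit 'b', reset
Bit 8: prefix='1' -> emit 'f', reset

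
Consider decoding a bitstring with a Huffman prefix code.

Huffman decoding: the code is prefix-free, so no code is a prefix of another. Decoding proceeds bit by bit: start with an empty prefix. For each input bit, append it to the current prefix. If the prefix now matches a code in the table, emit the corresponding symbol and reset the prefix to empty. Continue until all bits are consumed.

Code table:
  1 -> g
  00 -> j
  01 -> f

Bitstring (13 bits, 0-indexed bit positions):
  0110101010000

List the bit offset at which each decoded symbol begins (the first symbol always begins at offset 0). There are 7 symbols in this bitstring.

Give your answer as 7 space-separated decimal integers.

Bit 0: prefix='0' (no match yet)
Bit 1: prefix='01' -> emit 'f', reset
Bit 2: prefix='1' -> emit 'g', reset
Bit 3: prefix='0' (no match yet)
Bit 4: prefix='01' -> emit 'f', reset
Bit 5: prefix='0' (no match yet)
Bit 6: prefix='01' -> emit 'f', reset
Bit 7: prefix='0' (no match yet)
Bit 8: prefix='01' -> emit 'f', reset
Bit 9: prefix='0' (no match yet)
Bit 10: prefix='00' -> emit 'j', reset
Bit 11: prefix='0' (no match yet)
Bit 12: prefix='00' -> emit 'j', reset

Answer: 0 2 3 5 7 9 11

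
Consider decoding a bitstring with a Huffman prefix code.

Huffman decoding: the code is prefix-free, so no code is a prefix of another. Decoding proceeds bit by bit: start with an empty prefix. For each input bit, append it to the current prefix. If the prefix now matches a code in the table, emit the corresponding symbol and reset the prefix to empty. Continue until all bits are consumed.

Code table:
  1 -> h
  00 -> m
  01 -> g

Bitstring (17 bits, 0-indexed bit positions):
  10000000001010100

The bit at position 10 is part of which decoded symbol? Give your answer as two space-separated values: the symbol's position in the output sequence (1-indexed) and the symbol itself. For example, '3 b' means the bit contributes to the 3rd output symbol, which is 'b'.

Answer: 6 g

Derivation:
Bit 0: prefix='1' -> emit 'h', reset
Bit 1: prefix='0' (no match yet)
Bit 2: prefix='00' -> emit 'm', reset
Bit 3: prefix='0' (no match yet)
Bit 4: prefix='00' -> emit 'm', reset
Bit 5: prefix='0' (no match yet)
Bit 6: prefix='00' -> emit 'm', reset
Bit 7: prefix='0' (no match yet)
Bit 8: prefix='00' -> emit 'm', reset
Bit 9: prefix='0' (no match yet)
Bit 10: prefix='01' -> emit 'g', reset
Bit 11: prefix='0' (no match yet)
Bit 12: prefix='01' -> emit 'g', reset
Bit 13: prefix='0' (no match yet)
Bit 14: prefix='01' -> emit 'g', reset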